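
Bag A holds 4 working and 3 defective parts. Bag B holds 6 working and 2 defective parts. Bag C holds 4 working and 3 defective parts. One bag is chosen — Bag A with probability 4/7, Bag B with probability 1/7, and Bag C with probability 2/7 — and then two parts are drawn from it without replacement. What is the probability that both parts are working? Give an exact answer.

9/28

From Bag A: P(both working) = (4/7)(3/6) = 2/7.
From Bag B: P(both working) = (6/8)(5/7) = 15/28.
From Bag C: P(both working) = (4/7)(3/6) = 2/7.
Total probability = (4/7)(2/7) + (1/7)(15/28) + (2/7)(2/7) = 9/28.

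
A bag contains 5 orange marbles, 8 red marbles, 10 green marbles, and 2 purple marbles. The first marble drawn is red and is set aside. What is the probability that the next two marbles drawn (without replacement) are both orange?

With the first marble removed, 5 orange remain out of 24.
P = 5/24 × 4/23 = 20/552 = 5/138.

5/138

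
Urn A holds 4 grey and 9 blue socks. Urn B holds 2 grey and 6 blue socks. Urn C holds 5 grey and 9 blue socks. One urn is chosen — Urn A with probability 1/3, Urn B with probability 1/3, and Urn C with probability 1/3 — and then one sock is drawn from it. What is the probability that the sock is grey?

111/364

From Urn A: P(grey) = 4/13.
From Urn B: P(grey) = 2/8.
From Urn C: P(grey) = 5/14.
Total probability = (1/3)(4/13) + (1/3)(2/8) + (1/3)(5/14) = 111/364.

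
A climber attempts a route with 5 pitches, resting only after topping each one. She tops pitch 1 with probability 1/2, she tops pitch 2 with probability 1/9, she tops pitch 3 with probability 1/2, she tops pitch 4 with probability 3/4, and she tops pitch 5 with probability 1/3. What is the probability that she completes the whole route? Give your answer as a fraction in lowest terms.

1/144

Each stage is reached only if all earlier stages succeed, so
P = 1/2 × 1/9 × 1/2 × 3/4 × 1/3 = 3/432 = 1/144.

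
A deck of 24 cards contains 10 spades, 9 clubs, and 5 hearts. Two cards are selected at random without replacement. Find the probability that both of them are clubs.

3/23

P(every draw is a club) = 9/24 × 8/23 = 72/552 = 3/23.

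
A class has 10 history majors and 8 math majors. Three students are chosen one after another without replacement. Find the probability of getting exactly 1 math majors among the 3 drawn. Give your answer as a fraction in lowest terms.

15/34

One ordering (a math major drawn first) has probability 8/18 × 10/17 × 9/16 = 720/4896 = 5/34.
There are C(3,1) = 3 such orderings, each equally likely, so P = 3 × 5/34 = 15/34.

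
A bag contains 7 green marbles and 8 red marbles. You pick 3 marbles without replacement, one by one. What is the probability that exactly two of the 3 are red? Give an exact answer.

One ordering (red drawn first) has probability 8/15 × 7/14 × 7/13 = 392/2730 = 28/195.
There are C(3,2) = 3 such orderings, each equally likely, so P = 3 × 28/195 = 28/65.

28/65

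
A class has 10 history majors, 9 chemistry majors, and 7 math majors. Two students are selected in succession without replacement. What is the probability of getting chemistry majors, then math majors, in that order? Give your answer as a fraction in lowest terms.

63/650

Each draw changes the counts, so multiply the conditional probabilities along the sequence:
P = 9/26 × 7/25 = 63/650.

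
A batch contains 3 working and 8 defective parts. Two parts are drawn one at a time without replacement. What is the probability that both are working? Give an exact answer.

3/55

P(all working) = 3/11 × 2/10 = 6/110 = 3/55.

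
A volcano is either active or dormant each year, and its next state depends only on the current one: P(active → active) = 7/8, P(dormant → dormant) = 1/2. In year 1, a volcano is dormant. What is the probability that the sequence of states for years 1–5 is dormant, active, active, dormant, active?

7/256

Year 1 is given. For each transition, use the conditional probability from the current state:
P(active | dormant) = 1/2; P(active | active) = 7/8; P(dormant | active) = 1/8; P(active | dormant) = 1/2.
P = 1/2 × 7/8 × 1/8 × 1/2 = 7/256.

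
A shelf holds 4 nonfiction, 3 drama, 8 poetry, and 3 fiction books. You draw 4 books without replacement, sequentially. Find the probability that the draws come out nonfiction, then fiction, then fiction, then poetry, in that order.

Multiply the probability of each draw given the previous ones:
P = 4/18 × 3/17 × 2/16 × 8/15 = 192/73440 = 2/765.

2/765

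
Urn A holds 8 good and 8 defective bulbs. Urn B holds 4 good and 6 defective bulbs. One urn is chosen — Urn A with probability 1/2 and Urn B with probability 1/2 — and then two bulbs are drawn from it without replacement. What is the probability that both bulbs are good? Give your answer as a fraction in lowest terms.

From Urn A: P(both good) = (8/16)(7/15) = 7/30.
From Urn B: P(both good) = (4/10)(3/9) = 2/15.
Total probability = (1/2)(7/30) + (1/2)(2/15) = 11/60.

11/60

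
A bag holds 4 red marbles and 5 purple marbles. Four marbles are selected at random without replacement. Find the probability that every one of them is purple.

5/126

P = 5/9 × 4/8 × 3/7 × 2/6 = 120/3024 = 5/126.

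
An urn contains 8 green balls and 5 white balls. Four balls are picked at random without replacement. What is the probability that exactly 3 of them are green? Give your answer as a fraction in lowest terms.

One ordering (green drawn first) has probability 8/13 × 7/12 × 6/11 × 5/10 = 1680/17160 = 14/143.
There are C(4,3) = 4 such orderings, each equally likely, so P = 4 × 14/143 = 56/143.

56/143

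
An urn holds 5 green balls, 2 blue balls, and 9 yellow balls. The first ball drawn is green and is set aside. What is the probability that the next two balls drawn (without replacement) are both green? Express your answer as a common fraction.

With the first ball removed, 4 green remain out of 15.
P = 4/15 × 3/14 = 12/210 = 2/35.

2/35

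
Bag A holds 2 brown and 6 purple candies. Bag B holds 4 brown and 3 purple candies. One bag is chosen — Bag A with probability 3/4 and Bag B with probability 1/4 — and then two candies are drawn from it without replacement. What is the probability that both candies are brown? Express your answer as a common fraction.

11/112

From Bag A: P(both brown) = (2/8)(1/7) = 1/28.
From Bag B: P(both brown) = (4/7)(3/6) = 2/7.
Total probability = (3/4)(1/28) + (1/4)(2/7) = 11/112.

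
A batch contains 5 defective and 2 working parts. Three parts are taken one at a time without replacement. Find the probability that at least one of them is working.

5/7

P(no working) = 5/7 × 4/6 × 3/5 = 60/210 = 2/7.
P(at least one) = 1 − 2/7 = 5/7.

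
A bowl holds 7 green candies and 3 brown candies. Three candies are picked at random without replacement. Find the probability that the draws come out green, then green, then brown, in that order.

7/40

Multiply the probability of each draw given the previous ones:
P = 7/10 × 6/9 × 3/8 = 126/720 = 7/40.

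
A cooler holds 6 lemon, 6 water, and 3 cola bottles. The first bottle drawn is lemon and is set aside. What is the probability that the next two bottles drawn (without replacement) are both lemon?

10/91

With the first bottle removed, 5 lemon remain out of 14.
P = 5/14 × 4/13 = 20/182 = 10/91.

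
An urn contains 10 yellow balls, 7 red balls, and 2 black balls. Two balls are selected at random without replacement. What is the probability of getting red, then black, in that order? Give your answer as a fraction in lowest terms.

7/171

Each draw changes the counts, so multiply the conditional probabilities along the sequence:
P = 7/19 × 2/18 = 14/342 = 7/171.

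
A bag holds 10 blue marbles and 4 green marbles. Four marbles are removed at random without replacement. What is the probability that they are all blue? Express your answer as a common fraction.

P(every draw is blue) = 10/14 × 9/13 × 8/12 × 7/11 = 5040/24024 = 30/143.

30/143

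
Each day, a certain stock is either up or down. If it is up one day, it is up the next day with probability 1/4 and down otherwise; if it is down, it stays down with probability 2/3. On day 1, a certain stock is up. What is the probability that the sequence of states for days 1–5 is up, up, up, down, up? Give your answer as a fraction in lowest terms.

Day 1 is given. For each transition, use the conditional probability from the current state:
P(up | up) = 1/4; P(up | up) = 1/4; P(down | up) = 3/4; P(up | down) = 1/3.
P = 1/4 × 1/4 × 3/4 × 1/3 = 3/192 = 1/64.

1/64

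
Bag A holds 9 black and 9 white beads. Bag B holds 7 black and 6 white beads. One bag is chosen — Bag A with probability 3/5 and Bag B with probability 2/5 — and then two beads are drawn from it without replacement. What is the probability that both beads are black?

55/221

From Bag A: P(both black) = (9/18)(8/17) = 4/17.
From Bag B: P(both black) = (7/13)(6/12) = 7/26.
Total probability = (3/5)(4/17) + (2/5)(7/26) = 55/221.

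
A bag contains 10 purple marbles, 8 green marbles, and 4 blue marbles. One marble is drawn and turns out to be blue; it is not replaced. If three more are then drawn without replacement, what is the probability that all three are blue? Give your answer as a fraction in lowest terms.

1/1330

After the first draw, 3 of the remaining 21 marbles are blue.
P = 3/21 × 2/20 × 1/19 = 6/7980 = 1/1330.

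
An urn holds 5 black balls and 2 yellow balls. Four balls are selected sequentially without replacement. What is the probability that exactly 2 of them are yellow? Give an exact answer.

2/7

One ordering (yellow drawn first) has probability 2/7 × 1/6 × 5/5 × 4/4 = 40/840 = 1/21.
There are C(4,2) = 6 such orderings, each equally likely, so P = 6 × 1/21 = 2/7.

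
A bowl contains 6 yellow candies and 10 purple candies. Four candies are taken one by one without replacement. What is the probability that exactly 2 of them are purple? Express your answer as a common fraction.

One ordering (purple drawn first) has probability 10/16 × 9/15 × 6/14 × 5/13 = 2700/43680 = 45/728.
There are C(4,2) = 6 such orderings, each equally likely, so P = 6 × 45/728 = 135/364.

135/364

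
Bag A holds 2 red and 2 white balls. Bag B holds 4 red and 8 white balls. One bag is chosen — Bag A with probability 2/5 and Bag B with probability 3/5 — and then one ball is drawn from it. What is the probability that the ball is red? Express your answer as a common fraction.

2/5

From Bag A: P(red) = 2/4.
From Bag B: P(red) = 4/12.
Total probability = (2/5)(2/4) + (3/5)(4/12) = 2/5.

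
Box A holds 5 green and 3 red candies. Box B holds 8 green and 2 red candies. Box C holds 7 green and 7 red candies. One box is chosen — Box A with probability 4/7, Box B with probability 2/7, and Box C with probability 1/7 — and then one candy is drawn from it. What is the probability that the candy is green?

From Box A: P(green) = 5/8.
From Box B: P(green) = 8/10.
From Box C: P(green) = 7/14.
Total probability = (4/7)(5/8) + (2/7)(8/10) + (1/7)(7/14) = 23/35.

23/35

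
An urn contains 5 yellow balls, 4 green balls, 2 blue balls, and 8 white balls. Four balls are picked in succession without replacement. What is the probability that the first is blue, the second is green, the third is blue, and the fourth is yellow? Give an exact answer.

Each draw changes the counts, so multiply the conditional probabilities along the sequence:
P = 2/19 × 4/18 × 1/17 × 5/16 = 40/93024 = 5/11628.

5/11628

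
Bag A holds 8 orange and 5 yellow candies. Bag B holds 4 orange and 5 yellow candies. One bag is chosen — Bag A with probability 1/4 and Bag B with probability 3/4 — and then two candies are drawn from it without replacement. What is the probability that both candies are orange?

From Bag A: P(both orange) = (8/13)(7/12) = 14/39.
From Bag B: P(both orange) = (4/9)(3/8) = 1/6.
Total probability = (1/4)(14/39) + (3/4)(1/6) = 67/312.

67/312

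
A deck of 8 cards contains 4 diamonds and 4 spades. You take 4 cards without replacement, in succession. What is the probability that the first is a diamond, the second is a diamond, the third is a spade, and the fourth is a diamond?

Each draw changes the counts, so multiply the conditional probabilities along the sequence:
P = 4/8 × 3/7 × 4/6 × 2/5 = 96/1680 = 2/35.

2/35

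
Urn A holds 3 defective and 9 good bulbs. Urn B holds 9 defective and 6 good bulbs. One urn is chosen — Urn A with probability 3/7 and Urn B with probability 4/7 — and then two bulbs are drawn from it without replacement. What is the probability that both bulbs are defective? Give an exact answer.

From Urn A: P(both defective) = (3/12)(2/11) = 1/22.
From Urn B: P(both defective) = (9/15)(8/14) = 12/35.
Total probability = (3/7)(1/22) + (4/7)(12/35) = 1161/5390.

1161/5390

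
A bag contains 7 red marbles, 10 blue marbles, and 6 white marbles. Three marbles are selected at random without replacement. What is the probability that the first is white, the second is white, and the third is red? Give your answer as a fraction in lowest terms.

5/253

Chain rule:
P = 6/23 × 5/22 × 7/21 = 210/10626 = 5/253.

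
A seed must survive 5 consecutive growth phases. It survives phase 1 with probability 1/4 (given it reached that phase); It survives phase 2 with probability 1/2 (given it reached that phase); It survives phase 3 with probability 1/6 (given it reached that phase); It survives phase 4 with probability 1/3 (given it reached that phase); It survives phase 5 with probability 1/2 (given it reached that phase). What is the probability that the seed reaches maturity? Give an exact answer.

The events are sequential, so multiply the conditional probabilities:
P = 1/4 × 1/2 × 1/6 × 1/3 × 1/2 = 1/288.

1/288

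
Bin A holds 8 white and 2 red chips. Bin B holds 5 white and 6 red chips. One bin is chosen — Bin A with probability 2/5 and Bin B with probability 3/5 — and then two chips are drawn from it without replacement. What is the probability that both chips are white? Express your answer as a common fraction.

886/2475

From Bin A: P(both white) = (8/10)(7/9) = 28/45.
From Bin B: P(both white) = (5/11)(4/10) = 2/11.
Total probability = (2/5)(28/45) + (3/5)(2/11) = 886/2475.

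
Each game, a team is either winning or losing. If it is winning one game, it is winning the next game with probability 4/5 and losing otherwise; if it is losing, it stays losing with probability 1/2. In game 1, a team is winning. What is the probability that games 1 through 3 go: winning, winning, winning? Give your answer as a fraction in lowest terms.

16/25

Game 1 is given. For each transition, use the conditional probability from the current state:
P(winning | winning) = 4/5; P(winning | winning) = 4/5.
P = 4/5 × 4/5 = 16/25.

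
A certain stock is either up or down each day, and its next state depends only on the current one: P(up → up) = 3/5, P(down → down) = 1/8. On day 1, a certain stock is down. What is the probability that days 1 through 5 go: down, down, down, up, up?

21/2560

Day 1 is given. For each transition, use the conditional probability from the current state:
P(down | down) = 1/8; P(down | down) = 1/8; P(up | down) = 7/8; P(up | up) = 3/5.
P = 1/8 × 1/8 × 7/8 × 3/5 = 21/2560.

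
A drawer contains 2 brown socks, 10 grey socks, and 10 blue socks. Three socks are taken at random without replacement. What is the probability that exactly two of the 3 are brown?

One ordering (brown drawn first) has probability 2/22 × 1/21 × 20/20 = 40/9240 = 1/231.
There are C(3,2) = 3 such orderings, each equally likely, so P = 3 × 1/231 = 1/77.

1/77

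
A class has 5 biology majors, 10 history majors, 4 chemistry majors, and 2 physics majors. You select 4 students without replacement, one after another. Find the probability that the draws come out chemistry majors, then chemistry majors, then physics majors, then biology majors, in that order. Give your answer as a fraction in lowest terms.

1/1197

Multiply the probability of each draw given the previous ones:
P = 4/21 × 3/20 × 2/19 × 5/18 = 120/143640 = 1/1197.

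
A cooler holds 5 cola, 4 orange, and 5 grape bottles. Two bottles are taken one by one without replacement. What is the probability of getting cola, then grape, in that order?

Each draw changes the counts, so multiply the conditional probabilities along the sequence:
P = 5/14 × 5/13 = 25/182.

25/182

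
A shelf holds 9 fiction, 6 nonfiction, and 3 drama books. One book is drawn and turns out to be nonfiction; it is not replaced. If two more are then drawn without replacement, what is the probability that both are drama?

3/136

With the first book removed, 3 drama remain out of 17.
P = 3/17 × 2/16 = 6/272 = 3/136.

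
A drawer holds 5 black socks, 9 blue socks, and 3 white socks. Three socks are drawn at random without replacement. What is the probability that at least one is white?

79/170

P(no white) = 14/17 × 13/16 × 12/15 = 2184/4080 = 91/170.
P(at least one) = 1 − 91/170 = 79/170.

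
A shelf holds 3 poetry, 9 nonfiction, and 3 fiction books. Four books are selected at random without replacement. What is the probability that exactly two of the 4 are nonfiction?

36/91

One ordering (nonfiction drawn first) has probability 9/15 × 8/14 × 6/13 × 5/12 = 2160/32760 = 6/91.
There are C(4,2) = 6 such orderings, each equally likely, so P = 6 × 6/91 = 36/91.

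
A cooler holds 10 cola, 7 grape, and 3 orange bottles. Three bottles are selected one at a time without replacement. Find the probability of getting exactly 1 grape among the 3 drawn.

91/190

One ordering (grape drawn first) has probability 7/20 × 13/19 × 12/18 = 1092/6840 = 91/570.
There are C(3,1) = 3 such orderings, each equally likely, so P = 3 × 91/570 = 91/190.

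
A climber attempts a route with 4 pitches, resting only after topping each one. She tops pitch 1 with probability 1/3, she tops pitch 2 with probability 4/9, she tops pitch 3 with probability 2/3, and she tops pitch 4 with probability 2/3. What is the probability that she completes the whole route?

16/243

The events are sequential, so multiply the conditional probabilities:
P = 1/3 × 4/9 × 2/3 × 2/3 = 16/243.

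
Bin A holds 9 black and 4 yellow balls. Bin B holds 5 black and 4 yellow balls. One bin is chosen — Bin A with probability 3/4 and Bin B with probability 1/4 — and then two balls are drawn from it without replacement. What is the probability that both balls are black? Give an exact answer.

389/936

From Bin A: P(both black) = (9/13)(8/12) = 6/13.
From Bin B: P(both black) = (5/9)(4/8) = 5/18.
Total probability = (3/4)(6/13) + (1/4)(5/18) = 389/936.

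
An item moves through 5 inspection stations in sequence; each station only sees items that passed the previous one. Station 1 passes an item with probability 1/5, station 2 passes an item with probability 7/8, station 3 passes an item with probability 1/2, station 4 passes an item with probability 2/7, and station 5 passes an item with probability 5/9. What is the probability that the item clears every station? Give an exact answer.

1/72

The events are sequential, so multiply the conditional probabilities:
P = 1/5 × 7/8 × 1/2 × 2/7 × 5/9 = 70/5040 = 1/72.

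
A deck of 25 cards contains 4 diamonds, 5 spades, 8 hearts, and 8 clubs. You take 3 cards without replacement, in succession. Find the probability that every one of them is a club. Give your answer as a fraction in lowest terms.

P(every draw is a club) = 8/25 × 7/24 × 6/23 = 336/13800 = 14/575.

14/575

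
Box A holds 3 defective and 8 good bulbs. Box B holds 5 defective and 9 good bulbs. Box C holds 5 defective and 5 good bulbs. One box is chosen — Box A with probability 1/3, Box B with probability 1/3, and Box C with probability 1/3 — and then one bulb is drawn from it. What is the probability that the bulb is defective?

From Box A: P(defective) = 3/11.
From Box B: P(defective) = 5/14.
From Box C: P(defective) = 5/10.
Total probability = (1/3)(3/11) + (1/3)(5/14) + (1/3)(5/10) = 29/77.

29/77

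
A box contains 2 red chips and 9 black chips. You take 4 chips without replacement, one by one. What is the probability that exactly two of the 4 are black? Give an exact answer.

One ordering (black drawn first) has probability 9/11 × 8/10 × 2/9 × 1/8 = 144/7920 = 1/55.
There are C(4,2) = 6 such orderings, each equally likely, so P = 6 × 1/55 = 6/55.

6/55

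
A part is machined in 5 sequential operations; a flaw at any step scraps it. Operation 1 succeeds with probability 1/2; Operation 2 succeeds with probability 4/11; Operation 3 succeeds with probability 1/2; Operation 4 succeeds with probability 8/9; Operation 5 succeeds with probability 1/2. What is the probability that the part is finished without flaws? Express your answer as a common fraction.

The events are sequential, so multiply the conditional probabilities:
P = 1/2 × 4/11 × 1/2 × 8/9 × 1/2 = 32/792 = 4/99.

4/99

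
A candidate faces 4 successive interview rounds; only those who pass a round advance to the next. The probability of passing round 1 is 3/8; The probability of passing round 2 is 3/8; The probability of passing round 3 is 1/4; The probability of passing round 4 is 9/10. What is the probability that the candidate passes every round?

81/2560

Each stage is reached only if all earlier stages succeed, so
P = 3/8 × 3/8 × 1/4 × 9/10 = 81/2560.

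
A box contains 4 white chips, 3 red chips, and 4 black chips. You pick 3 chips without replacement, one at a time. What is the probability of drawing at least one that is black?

26/33

P(no black) = 7/11 × 6/10 × 5/9 = 210/990 = 7/33.
P(at least one) = 1 − 7/33 = 26/33.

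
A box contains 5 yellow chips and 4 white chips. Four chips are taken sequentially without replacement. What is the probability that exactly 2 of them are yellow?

10/21

One ordering (yellow drawn first) has probability 5/9 × 4/8 × 4/7 × 3/6 = 240/3024 = 5/63.
There are C(4,2) = 6 such orderings, each equally likely, so P = 6 × 5/63 = 10/21.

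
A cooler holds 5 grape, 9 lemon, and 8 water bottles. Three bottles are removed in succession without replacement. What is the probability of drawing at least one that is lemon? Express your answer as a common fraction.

57/70

P(no lemon) = 13/22 × 12/21 × 11/20 = 1716/9240 = 13/70.
P(at least one) = 1 − 13/70 = 57/70.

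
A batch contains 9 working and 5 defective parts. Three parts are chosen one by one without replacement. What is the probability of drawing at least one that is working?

177/182

P(no working) = 5/14 × 4/13 × 3/12 = 60/2184 = 5/182.
P(at least one) = 1 − 5/182 = 177/182.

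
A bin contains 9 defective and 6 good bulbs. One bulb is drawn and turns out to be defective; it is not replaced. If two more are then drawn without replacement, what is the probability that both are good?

With the first bulb removed, 6 good remain out of 14.
P = 6/14 × 5/13 = 30/182 = 15/91.

15/91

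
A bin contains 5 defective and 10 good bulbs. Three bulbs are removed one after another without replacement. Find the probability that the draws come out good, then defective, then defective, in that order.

Multiply the probability of each draw given the previous ones:
P = 10/15 × 5/14 × 4/13 = 200/2730 = 20/273.

20/273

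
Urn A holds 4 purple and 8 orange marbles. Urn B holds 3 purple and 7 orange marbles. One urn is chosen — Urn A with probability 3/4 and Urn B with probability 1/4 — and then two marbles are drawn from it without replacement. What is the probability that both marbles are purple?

14/165

From Urn A: P(both purple) = (4/12)(3/11) = 1/11.
From Urn B: P(both purple) = (3/10)(2/9) = 1/15.
Total probability = (3/4)(1/11) + (1/4)(1/15) = 14/165.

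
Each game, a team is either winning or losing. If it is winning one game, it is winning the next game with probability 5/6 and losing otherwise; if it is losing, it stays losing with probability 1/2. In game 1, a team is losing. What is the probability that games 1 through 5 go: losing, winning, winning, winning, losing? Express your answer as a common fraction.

25/432

Game 1 is given. For each transition, use the conditional probability from the current state:
P(winning | losing) = 1/2; P(winning | winning) = 5/6; P(winning | winning) = 5/6; P(losing | winning) = 1/6.
P = 1/2 × 5/6 × 5/6 × 1/6 = 25/432.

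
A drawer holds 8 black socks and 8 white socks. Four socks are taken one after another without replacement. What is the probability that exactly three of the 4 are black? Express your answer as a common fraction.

One ordering (black drawn first) has probability 8/16 × 7/15 × 6/14 × 8/13 = 2688/43680 = 4/65.
There are C(4,3) = 4 such orderings, each equally likely, so P = 4 × 4/65 = 16/65.

16/65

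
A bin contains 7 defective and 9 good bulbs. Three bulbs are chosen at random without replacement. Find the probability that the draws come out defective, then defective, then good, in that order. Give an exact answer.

9/80

Each draw changes the counts, so multiply the conditional probabilities along the sequence:
P = 7/16 × 6/15 × 9/14 = 378/3360 = 9/80.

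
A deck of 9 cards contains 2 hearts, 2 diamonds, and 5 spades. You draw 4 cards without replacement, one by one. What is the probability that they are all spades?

P(all spades) = 5/9 × 4/8 × 3/7 × 2/6 = 120/3024 = 5/126.

5/126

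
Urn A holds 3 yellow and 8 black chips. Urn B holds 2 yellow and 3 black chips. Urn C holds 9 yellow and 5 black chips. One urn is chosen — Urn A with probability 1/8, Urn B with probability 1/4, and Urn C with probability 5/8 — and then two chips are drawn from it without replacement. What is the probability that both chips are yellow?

5587/20020

From Urn A: P(both yellow) = (3/11)(2/10) = 3/55.
From Urn B: P(both yellow) = (2/5)(1/4) = 1/10.
From Urn C: P(both yellow) = (9/14)(8/13) = 36/91.
Total probability = (1/8)(3/55) + (1/4)(1/10) + (5/8)(36/91) = 5587/20020.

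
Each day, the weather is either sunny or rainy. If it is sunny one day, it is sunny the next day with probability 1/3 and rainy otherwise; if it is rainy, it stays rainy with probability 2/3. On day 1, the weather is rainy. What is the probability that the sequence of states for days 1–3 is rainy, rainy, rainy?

4/9

Day 1 is given. For each transition, use the conditional probability from the current state:
P(rainy | rainy) = 2/3; P(rainy | rainy) = 2/3.
P = 2/3 × 2/3 = 4/9.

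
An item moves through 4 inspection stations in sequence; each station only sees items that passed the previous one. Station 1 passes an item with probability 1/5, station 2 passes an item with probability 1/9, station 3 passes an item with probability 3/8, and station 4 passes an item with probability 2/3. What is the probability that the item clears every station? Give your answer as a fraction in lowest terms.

Each stage is reached only if all earlier stages succeed, so
P = 1/5 × 1/9 × 3/8 × 2/3 = 6/1080 = 1/180.

1/180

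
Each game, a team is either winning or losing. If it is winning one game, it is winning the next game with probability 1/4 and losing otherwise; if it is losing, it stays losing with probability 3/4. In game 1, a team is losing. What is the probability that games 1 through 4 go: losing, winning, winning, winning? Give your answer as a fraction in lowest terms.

Game 1 is given. For each transition, use the conditional probability from the current state:
P(winning | losing) = 1/4; P(winning | winning) = 1/4; P(winning | winning) = 1/4.
P = 1/4 × 1/4 × 1/4 = 1/64.

1/64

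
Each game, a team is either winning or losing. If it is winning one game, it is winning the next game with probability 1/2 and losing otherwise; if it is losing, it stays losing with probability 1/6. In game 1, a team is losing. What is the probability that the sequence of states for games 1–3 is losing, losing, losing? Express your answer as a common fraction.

Game 1 is given. For each transition, use the conditional probability from the current state:
P(losing | losing) = 1/6; P(losing | losing) = 1/6.
P = 1/6 × 1/6 = 1/36.

1/36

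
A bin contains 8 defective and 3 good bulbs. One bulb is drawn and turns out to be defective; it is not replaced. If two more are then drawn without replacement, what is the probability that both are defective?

7/15

With the first bulb removed, 7 defective remain out of 10.
P = 7/10 × 6/9 = 42/90 = 7/15.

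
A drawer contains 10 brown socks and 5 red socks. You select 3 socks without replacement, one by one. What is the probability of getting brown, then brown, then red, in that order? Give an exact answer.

Chain rule:
P = 10/15 × 9/14 × 5/13 = 450/2730 = 15/91.

15/91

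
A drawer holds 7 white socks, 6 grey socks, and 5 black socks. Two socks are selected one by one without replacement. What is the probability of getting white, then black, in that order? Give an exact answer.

35/306

Chain rule:
P = 7/18 × 5/17 = 35/306.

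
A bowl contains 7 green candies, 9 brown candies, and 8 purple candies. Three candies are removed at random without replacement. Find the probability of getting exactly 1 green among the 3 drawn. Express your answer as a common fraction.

119/253

One ordering (green drawn first) has probability 7/24 × 17/23 × 16/22 = 1904/12144 = 119/759.
There are C(3,1) = 3 such orderings, each equally likely, so P = 3 × 119/759 = 119/253.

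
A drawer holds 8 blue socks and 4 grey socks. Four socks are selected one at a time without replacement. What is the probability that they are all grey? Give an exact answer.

P = 4/12 × 3/11 × 2/10 × 1/9 = 24/11880 = 1/495.

1/495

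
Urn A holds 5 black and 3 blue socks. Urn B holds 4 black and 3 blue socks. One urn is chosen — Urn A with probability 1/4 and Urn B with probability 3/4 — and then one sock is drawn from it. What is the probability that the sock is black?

131/224

From Urn A: P(black) = 5/8.
From Urn B: P(black) = 4/7.
Total probability = (1/4)(5/8) + (3/4)(4/7) = 131/224.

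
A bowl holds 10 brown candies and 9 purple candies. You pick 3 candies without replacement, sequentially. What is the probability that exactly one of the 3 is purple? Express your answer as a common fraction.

135/323

One ordering (purple drawn first) has probability 9/19 × 10/18 × 9/17 = 810/5814 = 45/323.
There are C(3,1) = 3 such orderings, each equally likely, so P = 3 × 45/323 = 135/323.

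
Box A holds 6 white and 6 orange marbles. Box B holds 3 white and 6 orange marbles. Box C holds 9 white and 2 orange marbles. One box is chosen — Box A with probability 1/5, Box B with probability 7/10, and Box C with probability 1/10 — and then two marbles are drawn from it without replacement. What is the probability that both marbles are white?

From Box A: P(both white) = (6/12)(5/11) = 5/22.
From Box B: P(both white) = (3/9)(2/8) = 1/12.
From Box C: P(both white) = (9/11)(8/10) = 36/55.
Total probability = (1/5)(5/22) + (7/10)(1/12) + (1/10)(36/55) = 1117/6600.

1117/6600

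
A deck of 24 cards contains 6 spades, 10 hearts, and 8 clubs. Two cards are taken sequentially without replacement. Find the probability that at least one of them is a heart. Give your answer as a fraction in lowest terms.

P(no hearts) = 14/24 × 13/23 = 182/552 = 91/276.
P(at least one) = 1 − 91/276 = 185/276.

185/276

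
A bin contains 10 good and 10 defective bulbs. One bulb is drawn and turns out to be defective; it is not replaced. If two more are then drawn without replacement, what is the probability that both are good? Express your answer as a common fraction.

5/19

With the first bulb removed, 10 good remain out of 19.
P = 10/19 × 9/18 = 90/342 = 5/19.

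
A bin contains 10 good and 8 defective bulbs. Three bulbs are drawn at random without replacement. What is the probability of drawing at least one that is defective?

29/34

P(no defective) = 10/18 × 9/17 × 8/16 = 720/4896 = 5/34.
P(at least one) = 1 − 5/34 = 29/34.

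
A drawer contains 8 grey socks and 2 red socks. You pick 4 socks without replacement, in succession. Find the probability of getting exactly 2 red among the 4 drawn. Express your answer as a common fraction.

2/15

One ordering (red drawn first) has probability 2/10 × 1/9 × 8/8 × 7/7 = 112/5040 = 1/45.
There are C(4,2) = 6 such orderings, each equally likely, so P = 6 × 1/45 = 2/15.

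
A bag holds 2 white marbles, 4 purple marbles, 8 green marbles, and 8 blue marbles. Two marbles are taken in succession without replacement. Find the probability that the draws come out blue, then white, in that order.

8/231

Multiply the probability of each draw given the previous ones:
P = 8/22 × 2/21 = 16/462 = 8/231.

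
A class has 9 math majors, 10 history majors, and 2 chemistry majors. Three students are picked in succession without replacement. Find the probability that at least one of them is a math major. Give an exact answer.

111/133

P(no math majors) = 12/21 × 11/20 × 10/19 = 1320/7980 = 22/133.
P(at least one) = 1 − 22/133 = 111/133.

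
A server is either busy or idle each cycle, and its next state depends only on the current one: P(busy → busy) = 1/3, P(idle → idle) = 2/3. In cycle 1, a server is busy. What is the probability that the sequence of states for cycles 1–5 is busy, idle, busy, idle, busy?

Cycle 1 is given. For each transition, use the conditional probability from the current state:
P(idle | busy) = 2/3; P(busy | idle) = 1/3; P(idle | busy) = 2/3; P(busy | idle) = 1/3.
P = 2/3 × 1/3 × 2/3 × 1/3 = 4/81.

4/81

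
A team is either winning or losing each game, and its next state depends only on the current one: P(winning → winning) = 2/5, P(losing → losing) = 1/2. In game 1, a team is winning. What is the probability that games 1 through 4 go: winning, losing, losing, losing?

Game 1 is given. For each transition, use the conditional probability from the current state:
P(losing | winning) = 3/5; P(losing | losing) = 1/2; P(losing | losing) = 1/2.
P = 3/5 × 1/2 × 1/2 = 3/20.

3/20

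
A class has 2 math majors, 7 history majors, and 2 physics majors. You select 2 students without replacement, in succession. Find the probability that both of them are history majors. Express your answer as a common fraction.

21/55

P(all history majors) = 7/11 × 6/10 = 42/110 = 21/55.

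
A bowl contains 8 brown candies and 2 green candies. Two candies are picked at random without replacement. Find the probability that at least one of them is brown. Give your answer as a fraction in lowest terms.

P(no brown) = 2/10 × 1/9 = 2/90 = 1/45.
P(at least one) = 1 − 1/45 = 44/45.

44/45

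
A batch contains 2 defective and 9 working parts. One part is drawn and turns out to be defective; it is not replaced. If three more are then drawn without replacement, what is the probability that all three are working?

7/10

After the first draw, 9 of the remaining 10 parts are working.
P = 9/10 × 8/9 × 7/8 = 504/720 = 7/10.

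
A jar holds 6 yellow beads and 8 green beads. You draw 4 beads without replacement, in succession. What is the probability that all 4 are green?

10/143

P(every draw is green) = 8/14 × 7/13 × 6/12 × 5/11 = 1680/24024 = 10/143.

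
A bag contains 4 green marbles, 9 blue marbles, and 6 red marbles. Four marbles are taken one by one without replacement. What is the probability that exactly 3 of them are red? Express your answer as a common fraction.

One ordering (red drawn first) has probability 6/19 × 5/18 × 4/17 × 13/16 = 1560/93024 = 65/3876.
There are C(4,3) = 4 such orderings, each equally likely, so P = 4 × 65/3876 = 65/969.

65/969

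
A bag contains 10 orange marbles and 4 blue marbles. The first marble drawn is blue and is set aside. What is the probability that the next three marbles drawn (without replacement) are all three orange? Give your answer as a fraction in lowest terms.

60/143

After the first draw, 10 of the remaining 13 marbles are orange.
P = 10/13 × 9/12 × 8/11 = 720/1716 = 60/143.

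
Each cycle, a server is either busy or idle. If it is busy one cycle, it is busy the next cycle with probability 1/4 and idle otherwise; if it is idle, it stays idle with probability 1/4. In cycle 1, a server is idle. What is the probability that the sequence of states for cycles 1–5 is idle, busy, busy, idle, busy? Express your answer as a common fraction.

27/256

Cycle 1 is given. For each transition, use the conditional probability from the current state:
P(busy | idle) = 3/4; P(busy | busy) = 1/4; P(idle | busy) = 3/4; P(busy | idle) = 3/4.
P = 3/4 × 1/4 × 3/4 × 3/4 = 27/256.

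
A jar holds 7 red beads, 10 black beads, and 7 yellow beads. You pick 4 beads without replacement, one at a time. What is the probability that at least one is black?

125/138

P(no black) = 14/24 × 13/23 × 12/22 × 11/21 = 24024/255024 = 13/138.
P(at least one) = 1 − 13/138 = 125/138.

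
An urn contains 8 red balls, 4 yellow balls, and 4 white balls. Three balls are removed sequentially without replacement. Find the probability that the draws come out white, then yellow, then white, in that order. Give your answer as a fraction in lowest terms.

1/70

Chain rule:
P = 4/16 × 4/15 × 3/14 = 48/3360 = 1/70.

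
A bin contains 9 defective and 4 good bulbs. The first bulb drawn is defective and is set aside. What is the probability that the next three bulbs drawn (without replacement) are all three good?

After the first draw, 4 of the remaining 12 bulbs are good.
P = 4/12 × 3/11 × 2/10 = 24/1320 = 1/55.

1/55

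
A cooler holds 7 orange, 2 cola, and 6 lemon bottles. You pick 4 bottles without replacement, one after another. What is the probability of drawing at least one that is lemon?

59/65

P(no lemon) = 9/15 × 8/14 × 7/13 × 6/12 = 3024/32760 = 6/65.
P(at least one) = 1 − 6/65 = 59/65.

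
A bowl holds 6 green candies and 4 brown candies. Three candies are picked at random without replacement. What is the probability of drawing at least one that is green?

P(no green) = 4/10 × 3/9 × 2/8 = 24/720 = 1/30.
P(at least one) = 1 − 1/30 = 29/30.

29/30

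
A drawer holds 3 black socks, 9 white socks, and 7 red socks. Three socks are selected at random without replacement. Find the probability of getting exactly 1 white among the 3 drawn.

One ordering (white drawn first) has probability 9/19 × 10/18 × 9/17 = 810/5814 = 45/323.
There are C(3,1) = 3 such orderings, each equally likely, so P = 3 × 45/323 = 135/323.

135/323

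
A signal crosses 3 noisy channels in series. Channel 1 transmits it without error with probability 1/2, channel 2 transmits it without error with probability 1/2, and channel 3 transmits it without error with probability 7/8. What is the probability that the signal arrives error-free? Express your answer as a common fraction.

7/32

The events are sequential, so multiply the conditional probabilities:
P = 1/2 × 1/2 × 7/8 = 7/32.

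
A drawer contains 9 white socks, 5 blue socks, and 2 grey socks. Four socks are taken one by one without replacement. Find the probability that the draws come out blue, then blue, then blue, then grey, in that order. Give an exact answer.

Multiply the probability of each draw given the previous ones:
P = 5/16 × 4/15 × 3/14 × 2/13 = 120/43680 = 1/364.

1/364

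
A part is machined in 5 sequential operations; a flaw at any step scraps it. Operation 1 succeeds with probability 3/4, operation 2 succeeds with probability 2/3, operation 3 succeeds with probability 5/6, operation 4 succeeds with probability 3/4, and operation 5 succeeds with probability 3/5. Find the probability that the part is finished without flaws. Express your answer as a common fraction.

Each stage is reached only if all earlier stages succeed, so
P = 3/4 × 2/3 × 5/6 × 3/4 × 3/5 = 270/1440 = 3/16.

3/16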